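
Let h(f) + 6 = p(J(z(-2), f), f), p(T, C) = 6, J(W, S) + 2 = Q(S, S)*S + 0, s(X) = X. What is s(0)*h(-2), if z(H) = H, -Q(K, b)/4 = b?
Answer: 0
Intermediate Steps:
Q(K, b) = -4*b
J(W, S) = -2 - 4*S**2 (J(W, S) = -2 + ((-4*S)*S + 0) = -2 + (-4*S**2 + 0) = -2 - 4*S**2)
h(f) = 0 (h(f) = -6 + 6 = 0)
s(0)*h(-2) = 0*0 = 0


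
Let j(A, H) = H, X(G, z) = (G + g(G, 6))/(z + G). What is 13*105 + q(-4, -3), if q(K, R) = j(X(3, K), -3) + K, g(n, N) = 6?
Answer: 1358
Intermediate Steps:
X(G, z) = (6 + G)/(G + z) (X(G, z) = (G + 6)/(z + G) = (6 + G)/(G + z))
q(K, R) = -3 + K
13*105 + q(-4, -3) = 13*105 + (-3 - 4) = 1365 - 7 = 1358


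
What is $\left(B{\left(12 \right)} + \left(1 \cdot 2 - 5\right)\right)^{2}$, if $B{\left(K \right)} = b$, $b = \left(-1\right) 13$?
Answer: $256$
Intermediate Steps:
$b = -13$
$B{\left(K \right)} = -13$
$\left(B{\left(12 \right)} + \left(1 \cdot 2 - 5\right)\right)^{2} = \left(-13 + \left(1 \cdot 2 - 5\right)\right)^{2} = \left(-13 + \left(2 - 5\right)\right)^{2} = \left(-13 - 3\right)^{2} = \left(-16\right)^{2} = 256$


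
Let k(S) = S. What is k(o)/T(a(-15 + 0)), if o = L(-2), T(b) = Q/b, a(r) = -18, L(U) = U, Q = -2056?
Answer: -9/514 ≈ -0.017510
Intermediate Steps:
T(b) = -2056/b
o = -2
k(o)/T(a(-15 + 0)) = -2/((-2056/(-18))) = -2/((-2056*(-1/18))) = -2/1028/9 = -2*9/1028 = -9/514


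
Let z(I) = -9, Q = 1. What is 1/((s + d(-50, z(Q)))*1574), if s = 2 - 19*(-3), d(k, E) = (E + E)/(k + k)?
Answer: 25/2328733 ≈ 1.0735e-5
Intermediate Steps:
d(k, E) = E/k (d(k, E) = (2*E)/((2*k)) = (2*E)*(1/(2*k)) = E/k)
s = 59 (s = 2 + 57 = 59)
1/((s + d(-50, z(Q)))*1574) = 1/((59 - 9/(-50))*1574) = (1/1574)/(59 - 9*(-1/50)) = (1/1574)/(59 + 9/50) = (1/1574)/(2959/50) = (50/2959)*(1/1574) = 25/2328733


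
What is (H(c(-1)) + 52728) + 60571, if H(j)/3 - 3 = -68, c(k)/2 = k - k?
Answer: 113104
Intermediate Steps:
c(k) = 0 (c(k) = 2*(k - k) = 2*0 = 0)
H(j) = -195 (H(j) = 9 + 3*(-68) = 9 - 204 = -195)
(H(c(-1)) + 52728) + 60571 = (-195 + 52728) + 60571 = 52533 + 60571 = 113104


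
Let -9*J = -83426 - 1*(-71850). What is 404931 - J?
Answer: 3632803/9 ≈ 4.0365e+5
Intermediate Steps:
J = 11576/9 (J = -(-83426 - 1*(-71850))/9 = -(-83426 + 71850)/9 = -⅑*(-11576) = 11576/9 ≈ 1286.2)
404931 - J = 404931 - 1*11576/9 = 404931 - 11576/9 = 3632803/9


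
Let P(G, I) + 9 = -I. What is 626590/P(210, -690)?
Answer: 626590/681 ≈ 920.10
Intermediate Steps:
P(G, I) = -9 - I
626590/P(210, -690) = 626590/(-9 - 1*(-690)) = 626590/(-9 + 690) = 626590/681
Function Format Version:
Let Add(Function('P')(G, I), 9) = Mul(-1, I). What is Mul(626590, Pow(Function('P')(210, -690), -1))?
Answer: Rational(626590, 681) ≈ 920.10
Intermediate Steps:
Function('P')(G, I) = Add(-9, Mul(-1, I))
Mul(626590, Pow(Function('P')(210, -690), -1)) = Mul(626590, Pow(Add(-9, Mul(-1, -690)), -1)) = Mul(626590, Pow(Add(-9, 690), -1)) = Mul(626590, Pow(681, -1)) = Mul(626590, Rational(1, 681)) = Rational(626590, 681)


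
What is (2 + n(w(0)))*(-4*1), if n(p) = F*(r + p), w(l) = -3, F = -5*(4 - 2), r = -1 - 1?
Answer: -208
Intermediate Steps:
r = -2
F = -10 (F = -5*2 = -10)
n(p) = 20 - 10*p (n(p) = -10*(-2 + p) = 20 - 10*p)
(2 + n(w(0)))*(-4*1) = (2 + (20 - 10*(-3)))*(-4*1) = (2 + (20 + 30))*(-4) = (2 + 50)*(-4) = 52*(-4) = -208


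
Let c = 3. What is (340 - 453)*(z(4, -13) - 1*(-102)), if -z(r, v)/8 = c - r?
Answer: -12430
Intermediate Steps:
z(r, v) = -24 + 8*r (z(r, v) = -8*(3 - r) = -24 + 8*r)
(340 - 453)*(z(4, -13) - 1*(-102)) = (340 - 453)*((-24 + 8*4) - 1*(-102)) = -113*((-24 + 32) + 102) = -113*(8 + 102) = -113*110 = -12430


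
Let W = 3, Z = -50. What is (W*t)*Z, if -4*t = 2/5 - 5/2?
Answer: -315/4 ≈ -78.750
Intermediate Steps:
t = 21/40 (t = -(2/5 - 5/2)/4 = -(2*(⅕) - 5*½)/4 = -(⅖ - 5/2)/4 = -¼*(-21/10) = 21/40 ≈ 0.52500)
(W*t)*Z = (3*(21/40))*(-50) = (63/40)*(-50) = -315/4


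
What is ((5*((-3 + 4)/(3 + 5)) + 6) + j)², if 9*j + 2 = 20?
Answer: 4761/64 ≈ 74.391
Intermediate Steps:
j = 2 (j = -2/9 + (⅑)*20 = -2/9 + 20/9 = 2)
((5*((-3 + 4)/(3 + 5)) + 6) + j)² = ((5*((-3 + 4)/(3 + 5)) + 6) + 2)² = ((5*(1/8) + 6) + 2)² = ((5*(1*(⅛)) + 6) + 2)² = ((5*(⅛) + 6) + 2)² = ((5/8 + 6) + 2)² = (53/8 + 2)² = (69/8)² = 4761/64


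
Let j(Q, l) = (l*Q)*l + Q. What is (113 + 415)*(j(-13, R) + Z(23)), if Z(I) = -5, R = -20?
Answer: -2755104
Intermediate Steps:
j(Q, l) = Q + Q*l² (j(Q, l) = (Q*l)*l + Q = Q*l² + Q = Q + Q*l²)
(113 + 415)*(j(-13, R) + Z(23)) = (113 + 415)*(-13*(1 + (-20)²) - 5) = 528*(-13*(1 + 400) - 5) = 528*(-13*401 - 5) = 528*(-5213 - 5) = 528*(-5218) = -2755104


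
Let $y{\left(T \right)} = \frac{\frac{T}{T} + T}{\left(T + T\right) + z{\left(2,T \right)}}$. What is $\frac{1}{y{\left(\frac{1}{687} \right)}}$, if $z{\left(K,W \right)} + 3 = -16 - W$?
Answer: $- \frac{3263}{172} \approx -18.971$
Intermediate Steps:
$z{\left(K,W \right)} = -19 - W$ ($z{\left(K,W \right)} = -3 - \left(16 + W\right) = -19 - W$)
$y{\left(T \right)} = \frac{1 + T}{-19 + T}$ ($y{\left(T \right)} = \frac{\frac{T}{T} + T}{\left(T + T\right) - \left(19 + T\right)} = \frac{1 + T}{2 T - \left(19 + T\right)} = \frac{1 + T}{-19 + T}$)
$\frac{1}{y{\left(\frac{1}{687} \right)}} = \frac{1}{\frac{1}{-19 + \frac{1}{687}} \left(1 + \frac{1}{687}\right)} = \frac{1}{\frac{1}{- \frac{13052}{687}} \cdot \frac{688}{687}} = \frac{1}{\left(- \frac{687}{13052}\right) \frac{688}{687}} = \frac{1}{- \frac{172}{3263}} = - \frac{3263}{172}$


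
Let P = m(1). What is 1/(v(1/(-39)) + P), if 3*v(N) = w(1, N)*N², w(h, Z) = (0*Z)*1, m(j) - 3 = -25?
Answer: -1/22 ≈ -0.045455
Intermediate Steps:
m(j) = -22 (m(j) = 3 - 25 = -22)
P = -22
w(h, Z) = 0 (w(h, Z) = 0*1 = 0)
v(N) = 0 (v(N) = (0*N²)/3 = (⅓)*0 = 0)
1/(v(1/(-39)) + P) = 1/(0 - 22) = 1/(-22) = -1/22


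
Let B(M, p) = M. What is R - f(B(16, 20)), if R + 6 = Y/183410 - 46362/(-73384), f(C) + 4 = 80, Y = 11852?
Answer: -273573618123/3364839860 ≈ -81.304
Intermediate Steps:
f(C) = 76 (f(C) = -4 + 80 = 76)
R = -17845788763/3364839860 (R = -6 + (11852/183410 - 46362/(-73384)) = -6 + (11852*(1/183410) - 46362*(-1/73384)) = -6 + (5926/91705 + 23181/36692) = -6 + 2343250397/3364839860 = -17845788763/3364839860 ≈ -5.3036)
R - f(B(16, 20)) = -17845788763/3364839860 - 1*76 = -17845788763/3364839860 - 76 = -273573618123/3364839860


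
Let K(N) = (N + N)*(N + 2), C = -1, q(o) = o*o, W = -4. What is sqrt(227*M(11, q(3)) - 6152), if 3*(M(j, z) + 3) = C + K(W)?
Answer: I*sqrt(5698) ≈ 75.485*I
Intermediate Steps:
q(o) = o**2
K(N) = 2*N*(2 + N) (K(N) = (2*N)*(2 + N) = 2*N*(2 + N))
M(j, z) = 2 (M(j, z) = -3 + (-1 + 2*(-4)*(2 - 4))/3 = -3 + (-1 + 2*(-4)*(-2))/3 = -3 + (-1 + 16)/3 = -3 + (1/3)*15 = -3 + 5 = 2)
sqrt(227*M(11, q(3)) - 6152) = sqrt(227*2 - 6152) = sqrt(454 - 6152) = sqrt(-5698) = I*sqrt(5698)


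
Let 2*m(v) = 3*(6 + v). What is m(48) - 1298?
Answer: -1217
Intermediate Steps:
m(v) = 9 + 3*v/2 (m(v) = (3*(6 + v))/2 = (18 + 3*v)/2 = 9 + 3*v/2)
m(48) - 1298 = (9 + (3/2)*48) - 1298 = (9 + 72) - 1298 = 81 - 1298 = -1217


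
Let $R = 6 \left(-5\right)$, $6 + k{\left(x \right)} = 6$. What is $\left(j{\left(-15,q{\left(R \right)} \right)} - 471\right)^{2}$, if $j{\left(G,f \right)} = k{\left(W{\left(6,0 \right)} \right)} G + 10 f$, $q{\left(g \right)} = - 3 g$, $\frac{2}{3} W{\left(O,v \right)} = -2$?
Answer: $184041$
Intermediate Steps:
$W{\left(O,v \right)} = -3$ ($W{\left(O,v \right)} = \frac{3}{2} \left(-2\right) = -3$)
$k{\left(x \right)} = 0$ ($k{\left(x \right)} = -6 + 6 = 0$)
$R = -30$
$j{\left(G,f \right)} = 10 f$ ($j{\left(G,f \right)} = 0 G + 10 f = 0 + 10 f = 10 f$)
$\left(j{\left(-15,q{\left(R \right)} \right)} - 471\right)^{2} = \left(10 \left(\left(-3\right) \left(-30\right)\right) - 471\right)^{2} = \left(10 \cdot 90 - 471\right)^{2} = \left(900 - 471\right)^{2} = 429^{2} = 184041$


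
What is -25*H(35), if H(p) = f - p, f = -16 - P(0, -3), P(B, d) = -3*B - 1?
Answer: 1250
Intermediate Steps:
P(B, d) = -1 - 3*B
f = -15 (f = -16 - (-1 - 3*0) = -16 - (-1 + 0) = -16 - 1*(-1) = -16 + 1 = -15)
H(p) = -15 - p
-25*H(35) = -25*(-15 - 1*35) = -25*(-15 - 35) = -25*(-50) = 1250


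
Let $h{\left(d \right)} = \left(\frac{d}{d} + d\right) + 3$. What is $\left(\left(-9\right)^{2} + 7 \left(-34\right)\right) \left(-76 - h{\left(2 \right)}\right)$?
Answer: $12874$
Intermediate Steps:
$h{\left(d \right)} = 4 + d$ ($h{\left(d \right)} = \left(1 + d\right) + 3 = 4 + d$)
$\left(\left(-9\right)^{2} + 7 \left(-34\right)\right) \left(-76 - h{\left(2 \right)}\right) = \left(\left(-9\right)^{2} + 7 \left(-34\right)\right) \left(-76 - \left(4 + 2\right)\right) = \left(81 - 238\right) \left(-76 - 6\right) = - 157 \left(-76 - 6\right) = \left(-157\right) \left(-82\right) = 12874$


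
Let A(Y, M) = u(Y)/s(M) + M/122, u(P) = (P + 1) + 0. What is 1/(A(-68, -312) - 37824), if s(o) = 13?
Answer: -793/30000547 ≈ -2.6433e-5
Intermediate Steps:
u(P) = 1 + P (u(P) = (1 + P) + 0 = 1 + P)
A(Y, M) = 1/13 + Y/13 + M/122 (A(Y, M) = (1 + Y)/13 + M/122 = (1 + Y)*(1/13) + M*(1/122) = (1/13 + Y/13) + M/122 = 1/13 + Y/13 + M/122)
1/(A(-68, -312) - 37824) = 1/((1/13 + (1/13)*(-68) + (1/122)*(-312)) - 37824) = 1/((1/13 - 68/13 - 156/61) - 37824) = 1/(-6115/793 - 37824) = 1/(-30000547/793) = -793/30000547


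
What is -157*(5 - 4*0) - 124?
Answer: -909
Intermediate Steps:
-157*(5 - 4*0) - 124 = -157*(5 + 0) - 124 = -157*5 - 124 = -785 - 124 = -909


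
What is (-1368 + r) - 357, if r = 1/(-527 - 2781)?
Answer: -5706301/3308 ≈ -1725.0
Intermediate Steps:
r = -1/3308 (r = 1/(-3308) = -1/3308 ≈ -0.00030230)
(-1368 + r) - 357 = (-1368 - 1/3308) - 357 = -4525345/3308 - 357 = -5706301/3308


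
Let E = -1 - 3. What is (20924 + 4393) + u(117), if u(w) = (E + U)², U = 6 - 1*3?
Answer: 25318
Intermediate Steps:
U = 3 (U = 6 - 3 = 3)
E = -4
u(w) = 1 (u(w) = (-4 + 3)² = (-1)² = 1)
(20924 + 4393) + u(117) = (20924 + 4393) + 1 = 25317 + 1 = 25318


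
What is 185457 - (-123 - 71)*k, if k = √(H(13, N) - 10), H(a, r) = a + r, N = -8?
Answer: 185457 + 194*I*√5 ≈ 1.8546e+5 + 433.8*I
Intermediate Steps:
k = I*√5 (k = √((13 - 8) - 10) = √(5 - 10) = √(-5) = I*√5 ≈ 2.2361*I)
185457 - (-123 - 71)*k = 185457 - (-123 - 71)*I*√5 = 185457 - (-194)*I*√5 = 185457 + 194*I*√5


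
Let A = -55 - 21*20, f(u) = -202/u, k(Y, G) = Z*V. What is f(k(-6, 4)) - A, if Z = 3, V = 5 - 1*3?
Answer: 1324/3 ≈ 441.33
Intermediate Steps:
V = 2 (V = 5 - 3 = 2)
k(Y, G) = 6 (k(Y, G) = 3*2 = 6)
A = -475 (A = -55 - 420 = -475)
f(k(-6, 4)) - A = -202/6 - 1*(-475) = -202*⅙ + 475 = -101/3 + 475 = 1324/3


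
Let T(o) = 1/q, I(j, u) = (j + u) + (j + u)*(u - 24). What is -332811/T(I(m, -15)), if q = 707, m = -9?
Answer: -235297377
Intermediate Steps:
I(j, u) = j + u + (-24 + u)*(j + u) (I(j, u) = (j + u) + (j + u)*(-24 + u) = (j + u) + (-24 + u)*(j + u) = j + u + (-24 + u)*(j + u))
T(o) = 1/707
-332811/T(I(m, -15)) = -332811/1/707 = -332811*707 = -235297377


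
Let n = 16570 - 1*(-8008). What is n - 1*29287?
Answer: -4709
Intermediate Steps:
n = 24578 (n = 16570 + 8008 = 24578)
n - 1*29287 = 24578 - 1*29287 = 24578 - 29287 = -4709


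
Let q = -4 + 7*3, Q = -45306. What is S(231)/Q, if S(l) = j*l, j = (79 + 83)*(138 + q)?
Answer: -107415/839 ≈ -128.03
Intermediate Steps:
q = 17 (q = -4 + 21 = 17)
j = 25110 (j = (79 + 83)*(138 + 17) = 162*155 = 25110)
S(l) = 25110*l
S(231)/Q = (25110*231)/(-45306) = 5800410*(-1/45306) = -107415/839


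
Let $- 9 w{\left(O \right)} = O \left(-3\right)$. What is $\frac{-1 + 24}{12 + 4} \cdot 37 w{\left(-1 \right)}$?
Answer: $- \frac{851}{48} \approx -17.729$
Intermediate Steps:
$w{\left(O \right)} = \frac{O}{3}$ ($w{\left(O \right)} = - \frac{O \left(-3\right)}{9} = - \frac{\left(-3\right) O}{9} = \frac{O}{3}$)
$\frac{-1 + 24}{12 + 4} \cdot 37 w{\left(-1 \right)} = \frac{-1 + 24}{12 + 4} \cdot 37 \cdot \frac{1}{3} \left(-1\right) = \frac{23}{16} \cdot 37 \left(- \frac{1}{3}\right) = \frac{851}{16} \left(- \frac{1}{3}\right) = - \frac{851}{48}$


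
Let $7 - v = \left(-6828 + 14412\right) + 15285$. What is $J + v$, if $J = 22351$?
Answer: $-511$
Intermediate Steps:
$v = -22862$ ($v = 7 - \left(\left(-6828 + 14412\right) + 15285\right) = 7 - \left(7584 + 15285\right) = 7 - 22869 = -22862$)
$J + v = 22351 - 22862 = -511$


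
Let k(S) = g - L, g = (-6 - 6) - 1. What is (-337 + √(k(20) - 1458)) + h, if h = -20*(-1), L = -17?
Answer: -317 + I*√1454 ≈ -317.0 + 38.131*I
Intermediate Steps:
g = -13 (g = -12 - 1 = -13)
k(S) = 4 (k(S) = -13 - 1*(-17) = -13 + 17 = 4)
h = 20
(-337 + √(k(20) - 1458)) + h = (-337 + √(4 - 1458)) + 20 = (-337 + √(-1454)) + 20 = (-337 + I*√1454) + 20 = -317 + I*√1454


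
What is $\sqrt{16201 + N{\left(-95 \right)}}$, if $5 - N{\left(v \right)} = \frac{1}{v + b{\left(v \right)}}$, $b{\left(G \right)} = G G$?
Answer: $\frac{\sqrt{1292345840470}}{8930} \approx 127.3$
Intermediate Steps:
$b{\left(G \right)} = G^{2}$
$N{\left(v \right)} = 5 - \frac{1}{v + v^{2}}$
$\sqrt{16201 + N{\left(-95 \right)}} = \sqrt{16201 + \frac{-1 + 5 \left(-95\right) + 5 \left(-95\right)^{2}}{\left(-95\right) \left(1 - 95\right)}} = \sqrt{16201 - \frac{-1 - 475 + 5 \cdot 9025}{95 \left(-94\right)}} = \sqrt{16201 - - \frac{-1 - 475 + 45125}{8930}} = \sqrt{16201 - \left(- \frac{1}{8930}\right) 44649} = \sqrt{16201 + \frac{44649}{8930}} = \sqrt{\frac{144719579}{8930}} = \frac{\sqrt{1292345840470}}{8930}$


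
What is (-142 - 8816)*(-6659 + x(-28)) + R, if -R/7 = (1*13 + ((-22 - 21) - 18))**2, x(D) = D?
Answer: 59886018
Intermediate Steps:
R = -16128 (R = -7*(1*13 + ((-22 - 21) - 18))**2 = -7*(13 + (-43 - 18))**2 = -7*(13 - 61)**2 = -7*(-48)**2 = -7*2304 = -16128)
(-142 - 8816)*(-6659 + x(-28)) + R = (-142 - 8816)*(-6659 - 28) - 16128 = -8958*(-6687) - 16128 = 59902146 - 16128 = 59886018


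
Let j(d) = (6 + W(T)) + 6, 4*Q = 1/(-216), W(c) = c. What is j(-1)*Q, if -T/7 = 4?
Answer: 1/54 ≈ 0.018519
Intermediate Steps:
T = -28 (T = -7*4 = -28)
Q = -1/864 (Q = (¼)/(-216) = (¼)*(-1/216) = -1/864 ≈ -0.0011574)
j(d) = -16 (j(d) = (6 - 28) + 6 = -22 + 6 = -16)
j(-1)*Q = -16*(-1/864) = 1/54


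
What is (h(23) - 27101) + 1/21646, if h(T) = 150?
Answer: -583381345/21646 ≈ -26951.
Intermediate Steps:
(h(23) - 27101) + 1/21646 = (150 - 27101) + 1/21646 = -26951 + 1/21646 = -583381345/21646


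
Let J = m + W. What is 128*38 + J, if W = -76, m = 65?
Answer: 4853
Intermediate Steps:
J = -11 (J = 65 - 76 = -11)
128*38 + J = 128*38 - 11 = 4864 - 11 = 4853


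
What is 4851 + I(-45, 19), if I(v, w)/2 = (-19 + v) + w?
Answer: 4761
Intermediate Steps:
I(v, w) = -38 + 2*v + 2*w (I(v, w) = 2*((-19 + v) + w) = 2*(-19 + v + w) = -38 + 2*v + 2*w)
4851 + I(-45, 19) = 4851 + (-38 + 2*(-45) + 2*19) = 4851 + (-38 - 90 + 38) = 4851 - 90 = 4761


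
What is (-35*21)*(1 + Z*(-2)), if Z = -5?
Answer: -8085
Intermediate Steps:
(-35*21)*(1 + Z*(-2)) = (-35*21)*(1 - 5*(-2)) = -735*(1 + 10) = -735*11 = -8085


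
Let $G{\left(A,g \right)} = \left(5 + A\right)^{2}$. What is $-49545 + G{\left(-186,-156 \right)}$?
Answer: $-16784$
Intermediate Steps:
$-49545 + G{\left(-186,-156 \right)} = -49545 + \left(5 - 186\right)^{2} = -49545 + \left(-181\right)^{2} = -49545 + 32761 = -16784$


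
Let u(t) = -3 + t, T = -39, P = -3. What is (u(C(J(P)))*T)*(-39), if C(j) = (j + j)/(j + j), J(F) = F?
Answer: -3042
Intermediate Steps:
C(j) = 1 (C(j) = (2*j)/((2*j)) = (2*j)*(1/(2*j)) = 1)
(u(C(J(P)))*T)*(-39) = ((-3 + 1)*(-39))*(-39) = -2*(-39)*(-39) = 78*(-39) = -3042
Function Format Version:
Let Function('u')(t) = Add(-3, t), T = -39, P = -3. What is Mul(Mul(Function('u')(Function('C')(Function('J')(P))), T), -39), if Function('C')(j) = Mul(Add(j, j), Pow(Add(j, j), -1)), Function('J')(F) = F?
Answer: -3042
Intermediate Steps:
Function('C')(j) = 1 (Function('C')(j) = Mul(Mul(2, j), Pow(Mul(2, j), -1)) = Mul(Mul(2, j), Mul(Rational(1, 2), Pow(j, -1))) = 1)
Mul(Mul(Function('u')(Function('C')(Function('J')(P))), T), -39) = Mul(Mul(Add(-3, 1), -39), -39) = Mul(Mul(-2, -39), -39) = Mul(78, -39) = -3042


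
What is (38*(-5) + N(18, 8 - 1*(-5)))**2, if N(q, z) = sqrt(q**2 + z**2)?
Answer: (190 - sqrt(493))**2 ≈ 28156.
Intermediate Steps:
(38*(-5) + N(18, 8 - 1*(-5)))**2 = (38*(-5) + sqrt(18**2 + (8 - 1*(-5))**2))**2 = (-190 + sqrt(324 + (8 + 5)**2))**2 = (-190 + sqrt(324 + 13**2))**2 = (-190 + sqrt(324 + 169))**2 = (-190 + sqrt(493))**2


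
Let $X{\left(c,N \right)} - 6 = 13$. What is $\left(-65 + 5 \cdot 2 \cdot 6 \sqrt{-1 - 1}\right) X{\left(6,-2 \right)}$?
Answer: $-1235 + 1140 i \sqrt{2} \approx -1235.0 + 1612.2 i$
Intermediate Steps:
$X{\left(c,N \right)} = 19$ ($X{\left(c,N \right)} = 6 + 13 = 19$)
$\left(-65 + 5 \cdot 2 \cdot 6 \sqrt{-1 - 1}\right) X{\left(6,-2 \right)} = \left(-65 + 5 \cdot 2 \cdot 6 \sqrt{-1 - 1}\right) 19 = \left(-65 + 10 \cdot 6 \sqrt{-2}\right) 19 = \left(-65 + 60 i \sqrt{2}\right) 19 = -1235 + 1140 i \sqrt{2}$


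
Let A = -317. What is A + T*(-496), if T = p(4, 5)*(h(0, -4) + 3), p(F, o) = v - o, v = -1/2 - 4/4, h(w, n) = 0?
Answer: 9355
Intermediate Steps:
v = -3/2 (v = -1*½ - 4*¼ = -½ - 1 = -3/2 ≈ -1.5000)
p(F, o) = -3/2 - o
T = -39/2 (T = (-3/2 - 1*5)*(0 + 3) = (-3/2 - 5)*3 = -13/2*3 = -39/2 ≈ -19.500)
A + T*(-496) = -317 - 39/2*(-496) = -317 + 9672 = 9355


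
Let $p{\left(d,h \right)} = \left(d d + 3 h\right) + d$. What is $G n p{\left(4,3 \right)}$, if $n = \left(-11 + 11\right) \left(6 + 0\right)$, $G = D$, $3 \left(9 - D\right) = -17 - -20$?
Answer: $0$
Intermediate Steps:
$D = 8$ ($D = 9 - \frac{-17 - -20}{3} = 9 - \frac{-17 + 20}{3} = 9 - 1 = 8$)
$G = 8$
$n = 0$ ($n = 0 \cdot 6 = 0$)
$p{\left(d,h \right)} = d + d^{2} + 3 h$ ($p{\left(d,h \right)} = \left(d^{2} + 3 h\right) + d = d + d^{2} + 3 h$)
$G n p{\left(4,3 \right)} = 8 \cdot 0 \left(4 + 4^{2} + 3 \cdot 3\right) = 0 \left(4 + 16 + 9\right) = 0 \cdot 29 = 0$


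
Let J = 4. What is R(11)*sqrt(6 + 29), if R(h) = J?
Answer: 4*sqrt(35) ≈ 23.664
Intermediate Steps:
R(h) = 4
R(11)*sqrt(6 + 29) = 4*sqrt(6 + 29) = 4*sqrt(35)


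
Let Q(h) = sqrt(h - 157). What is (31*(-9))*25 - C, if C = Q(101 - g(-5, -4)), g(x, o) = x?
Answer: -6975 - I*sqrt(51) ≈ -6975.0 - 7.1414*I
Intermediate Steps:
Q(h) = sqrt(-157 + h)
C = I*sqrt(51) (C = sqrt(-157 + (101 - 1*(-5))) = sqrt(-157 + (101 + 5)) = sqrt(-157 + 106) = sqrt(-51) = I*sqrt(51) ≈ 7.1414*I)
(31*(-9))*25 - C = (31*(-9))*25 - I*sqrt(51) = -279*25 - I*sqrt(51) = -6975 - I*sqrt(51)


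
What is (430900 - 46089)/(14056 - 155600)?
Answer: -384811/141544 ≈ -2.7187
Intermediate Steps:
(430900 - 46089)/(14056 - 155600) = 384811/(-141544) = 384811*(-1/141544) = -384811/141544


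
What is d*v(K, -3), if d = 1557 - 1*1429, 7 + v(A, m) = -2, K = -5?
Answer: -1152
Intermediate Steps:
v(A, m) = -9 (v(A, m) = -7 - 2 = -9)
d = 128 (d = 1557 - 1429 = 128)
d*v(K, -3) = 128*(-9) = -1152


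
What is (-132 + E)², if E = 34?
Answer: 9604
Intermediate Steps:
(-132 + E)² = (-132 + 34)² = (-98)² = 9604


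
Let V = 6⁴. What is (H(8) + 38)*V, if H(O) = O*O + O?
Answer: 142560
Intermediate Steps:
V = 1296
H(O) = O + O² (H(O) = O² + O = O + O²)
(H(8) + 38)*V = (8*(1 + 8) + 38)*1296 = (8*9 + 38)*1296 = (72 + 38)*1296 = 110*1296 = 142560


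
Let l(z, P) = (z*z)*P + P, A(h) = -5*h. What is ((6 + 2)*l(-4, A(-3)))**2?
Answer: 4161600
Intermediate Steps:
l(z, P) = P + P*z**2 (l(z, P) = z**2*P + P = P*z**2 + P = P + P*z**2)
((6 + 2)*l(-4, A(-3)))**2 = ((6 + 2)*((-5*(-3))*(1 + (-4)**2)))**2 = (8*(15*(1 + 16)))**2 = (8*(15*17))**2 = (8*255)**2 = 2040**2 = 4161600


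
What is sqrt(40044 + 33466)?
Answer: sqrt(73510) ≈ 271.13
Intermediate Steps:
sqrt(40044 + 33466) = sqrt(73510)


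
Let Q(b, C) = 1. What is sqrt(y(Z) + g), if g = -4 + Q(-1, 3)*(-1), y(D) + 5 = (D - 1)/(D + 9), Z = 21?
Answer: 2*I*sqrt(21)/3 ≈ 3.055*I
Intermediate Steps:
y(D) = -5 + (-1 + D)/(9 + D) (y(D) = -5 + (D - 1)/(D + 9) = -5 + (-1 + D)/(9 + D))
g = -5 (g = -4 + 1*(-1) = -4 - 1 = -5)
sqrt(y(Z) + g) = sqrt(2*(-23 - 2*21)/(9 + 21) - 5) = sqrt(2*(-23 - 42)/30 - 5) = sqrt(2*(1/30)*(-65) - 5) = sqrt(-13/3 - 5) = sqrt(-28/3) = 2*I*sqrt(21)/3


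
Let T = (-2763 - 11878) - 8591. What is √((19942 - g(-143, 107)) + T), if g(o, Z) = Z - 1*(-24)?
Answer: I*√3421 ≈ 58.489*I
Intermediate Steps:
g(o, Z) = 24 + Z (g(o, Z) = Z + 24 = 24 + Z)
T = -23232 (T = -14641 - 8591 = -23232)
√((19942 - g(-143, 107)) + T) = √((19942 - (24 + 107)) - 23232) = √((19942 - 1*131) - 23232) = √((19942 - 131) - 23232) = √(19811 - 23232) = √(-3421) = I*√3421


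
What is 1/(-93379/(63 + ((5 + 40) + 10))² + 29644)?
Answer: 13924/412669677 ≈ 3.3741e-5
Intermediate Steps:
1/(-93379/(63 + ((5 + 40) + 10))² + 29644) = 1/(-93379/(63 + (45 + 10))² + 29644) = 1/(-93379/(63 + 55)² + 29644) = 1/(-93379/(118²) + 29644) = 1/(-93379/13924 + 29644) = 1/(412669677/13924) = 13924/412669677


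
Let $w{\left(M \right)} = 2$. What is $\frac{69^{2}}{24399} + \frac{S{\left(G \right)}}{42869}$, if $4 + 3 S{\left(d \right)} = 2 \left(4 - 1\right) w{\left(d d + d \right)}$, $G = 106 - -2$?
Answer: $\frac{68054791}{348653577} \approx 0.19519$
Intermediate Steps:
$G = 108$ ($G = 106 + 2 = 108$)
$S{\left(d \right)} = \frac{8}{3}$ ($S{\left(d \right)} = - \frac{4}{3} + \frac{2 \left(4 - 1\right) 2}{3} = - \frac{4}{3} + \frac{2 \cdot 3 \cdot 2}{3} = - \frac{4}{3} + \frac{6 \cdot 2}{3} = - \frac{4}{3} + \frac{1}{3} \cdot 12 = - \frac{4}{3} + 4 = \frac{8}{3}$)
$\frac{69^{2}}{24399} + \frac{S{\left(G \right)}}{42869} = \frac{69^{2}}{24399} + \frac{8}{3 \cdot 42869} = 4761 \cdot \frac{1}{24399} + \frac{8}{3} \cdot \frac{1}{42869} = \frac{529}{2711} + \frac{8}{128607} = \frac{68054791}{348653577}$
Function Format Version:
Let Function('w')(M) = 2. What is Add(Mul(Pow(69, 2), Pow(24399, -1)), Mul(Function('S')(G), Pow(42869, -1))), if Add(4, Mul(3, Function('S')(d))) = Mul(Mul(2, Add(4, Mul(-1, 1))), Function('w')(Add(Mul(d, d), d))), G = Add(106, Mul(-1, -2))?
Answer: Rational(68054791, 348653577) ≈ 0.19519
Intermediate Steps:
G = 108 (G = Add(106, 2) = 108)
Function('S')(d) = Rational(8, 3) (Function('S')(d) = Add(Rational(-4, 3), Mul(Rational(1, 3), Mul(Mul(2, Add(4, Mul(-1, 1))), 2))) = Add(Rational(-4, 3), Mul(Rational(1, 3), Mul(Mul(2, Add(4, -1)), 2))) = Add(Rational(-4, 3), Mul(Rational(1, 3), Mul(Mul(2, 3), 2))) = Add(Rational(-4, 3), Mul(Rational(1, 3), Mul(6, 2))) = Add(Rational(-4, 3), Mul(Rational(1, 3), 12)) = Add(Rational(-4, 3), 4) = Rational(8, 3))
Add(Mul(Pow(69, 2), Pow(24399, -1)), Mul(Function('S')(G), Pow(42869, -1))) = Add(Mul(Pow(69, 2), Pow(24399, -1)), Mul(Rational(8, 3), Pow(42869, -1))) = Add(Mul(4761, Rational(1, 24399)), Mul(Rational(8, 3), Rational(1, 42869))) = Add(Rational(529, 2711), Rational(8, 128607)) = Rational(68054791, 348653577)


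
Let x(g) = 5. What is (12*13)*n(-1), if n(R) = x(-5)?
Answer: 780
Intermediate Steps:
n(R) = 5
(12*13)*n(-1) = (12*13)*5 = 156*5 = 780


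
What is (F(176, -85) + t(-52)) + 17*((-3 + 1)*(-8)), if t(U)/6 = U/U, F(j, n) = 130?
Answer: 408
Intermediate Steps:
t(U) = 6 (t(U) = 6*(U/U) = 6*1 = 6)
(F(176, -85) + t(-52)) + 17*((-3 + 1)*(-8)) = (130 + 6) + 17*((-3 + 1)*(-8)) = 136 + 17*(-2*(-8)) = 136 + 17*16 = 136 + 272 = 408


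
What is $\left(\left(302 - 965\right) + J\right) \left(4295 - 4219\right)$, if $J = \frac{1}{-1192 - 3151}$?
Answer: $- \frac{218835160}{4343} \approx -50388.0$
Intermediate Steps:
$J = - \frac{1}{4343}$ ($J = \frac{1}{-4343} = - \frac{1}{4343} \approx -0.00023026$)
$\left(\left(302 - 965\right) + J\right) \left(4295 - 4219\right) = \left(\left(302 - 965\right) - \frac{1}{4343}\right) \left(4295 - 4219\right) = \left(-663 - \frac{1}{4343}\right) 76 = \left(- \frac{2879410}{4343}\right) 76 = - \frac{218835160}{4343}$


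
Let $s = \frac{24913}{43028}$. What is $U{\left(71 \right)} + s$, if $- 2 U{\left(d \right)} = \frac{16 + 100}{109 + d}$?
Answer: $\frac{497179}{1936260} \approx 0.25677$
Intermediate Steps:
$s = \frac{24913}{43028}$ ($s = 24913 \cdot \frac{1}{43028} = \frac{24913}{43028} \approx 0.57899$)
$U{\left(d \right)} = - \frac{58}{109 + d}$ ($U{\left(d \right)} = - \frac{\left(16 + 100\right) \frac{1}{109 + d}}{2} = - \frac{116 \frac{1}{109 + d}}{2} = - \frac{58}{109 + d}$)
$U{\left(71 \right)} + s = - \frac{58}{109 + 71} + \frac{24913}{43028} = - \frac{58}{180} + \frac{24913}{43028} = \left(-58\right) \frac{1}{180} + \frac{24913}{43028} = - \frac{29}{90} + \frac{24913}{43028} = \frac{497179}{1936260}$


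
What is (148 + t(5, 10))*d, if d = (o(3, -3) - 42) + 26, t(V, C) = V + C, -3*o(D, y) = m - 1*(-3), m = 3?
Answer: -2934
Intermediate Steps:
o(D, y) = -2 (o(D, y) = -(3 - 1*(-3))/3 = -(3 + 3)/3 = -⅓*6 = -2)
t(V, C) = C + V
d = -18 (d = (-2 - 42) + 26 = -44 + 26 = -18)
(148 + t(5, 10))*d = (148 + (10 + 5))*(-18) = (148 + 15)*(-18) = 163*(-18) = -2934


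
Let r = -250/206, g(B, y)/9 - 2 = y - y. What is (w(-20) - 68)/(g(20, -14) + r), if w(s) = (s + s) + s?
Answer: -13184/1729 ≈ -7.6252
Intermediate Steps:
g(B, y) = 18 (g(B, y) = 18 + 9*(y - y) = 18 + 9*0 = 18 + 0 = 18)
w(s) = 3*s (w(s) = 2*s + s = 3*s)
r = -125/103 (r = -250*1/206 = -125/103 ≈ -1.2136)
(w(-20) - 68)/(g(20, -14) + r) = (3*(-20) - 68)/(18 - 125/103) = (-60 - 68)/(1729/103) = -128*103/1729 = -13184/1729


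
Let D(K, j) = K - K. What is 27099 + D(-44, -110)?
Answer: 27099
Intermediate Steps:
D(K, j) = 0
27099 + D(-44, -110) = 27099 + 0 = 27099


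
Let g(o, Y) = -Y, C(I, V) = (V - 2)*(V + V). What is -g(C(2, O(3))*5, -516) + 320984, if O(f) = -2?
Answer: 320468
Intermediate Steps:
C(I, V) = 2*V*(-2 + V) (C(I, V) = (-2 + V)*(2*V) = 2*V*(-2 + V))
-g(C(2, O(3))*5, -516) + 320984 = -(-1)*(-516) + 320984 = -1*516 + 320984 = -516 + 320984 = 320468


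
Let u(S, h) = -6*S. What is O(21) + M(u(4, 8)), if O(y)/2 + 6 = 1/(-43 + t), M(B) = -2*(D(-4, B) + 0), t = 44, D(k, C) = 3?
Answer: -16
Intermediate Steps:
M(B) = -6 (M(B) = -2*(3 + 0) = -2*3 = -6)
O(y) = -10 (O(y) = -12 + 2/(-43 + 44) = -12 + 2/1 = -12 + 2*1 = -12 + 2 = -10)
O(21) + M(u(4, 8)) = -10 - 6 = -16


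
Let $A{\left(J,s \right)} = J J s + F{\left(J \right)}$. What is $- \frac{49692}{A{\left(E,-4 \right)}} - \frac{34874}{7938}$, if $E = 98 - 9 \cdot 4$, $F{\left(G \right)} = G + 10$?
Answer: $- \frac{2486725}{2169342} \approx -1.1463$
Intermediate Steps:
$F{\left(G \right)} = 10 + G$
$E = 62$ ($E = 98 - 36 = 62$)
$A{\left(J,s \right)} = 10 + J + s J^{2}$ ($A{\left(J,s \right)} = J J s + \left(10 + J\right) = J^{2} s + \left(10 + J\right) = s J^{2} + \left(10 + J\right) = 10 + J + s J^{2}$)
$- \frac{49692}{A{\left(E,-4 \right)}} - \frac{34874}{7938} = - \frac{49692}{10 + 62 - 4 \cdot 62^{2}} - \frac{34874}{7938} = - \frac{49692}{10 + 62 - 15376} - \frac{2491}{567} = - \frac{49692}{-15304} - \frac{2491}{567} = \left(-49692\right) \left(- \frac{1}{15304}\right) - \frac{2491}{567} = \frac{12423}{3826} - \frac{2491}{567} = - \frac{2486725}{2169342}$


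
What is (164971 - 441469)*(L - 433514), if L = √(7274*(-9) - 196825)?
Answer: 119865753972 - 276498*I*√262291 ≈ 1.1987e+11 - 1.4161e+8*I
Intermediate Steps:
L = I*√262291 (L = √(-65466 - 196825) = √(-262291) = I*√262291 ≈ 512.14*I)
(164971 - 441469)*(L - 433514) = (164971 - 441469)*(I*√262291 - 433514) = -276498*(-433514 + I*√262291) = 119865753972 - 276498*I*√262291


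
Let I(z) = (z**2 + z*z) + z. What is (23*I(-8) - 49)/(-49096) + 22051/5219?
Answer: 62851011/15072472 ≈ 4.1699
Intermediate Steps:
I(z) = z + 2*z**2 (I(z) = (z**2 + z**2) + z = 2*z**2 + z = z + 2*z**2)
(23*I(-8) - 49)/(-49096) + 22051/5219 = (23*(-8*(1 + 2*(-8))) - 49)/(-49096) + 22051/5219 = (23*(-8*(1 - 16)) - 49)*(-1/49096) + 22051*(1/5219) = (23*(-8*(-15)) - 49)*(-1/49096) + 22051/5219 = (23*120 - 49)*(-1/49096) + 22051/5219 = (2760 - 49)*(-1/49096) + 22051/5219 = 2711*(-1/49096) + 22051/5219 = -2711/49096 + 22051/5219 = 62851011/15072472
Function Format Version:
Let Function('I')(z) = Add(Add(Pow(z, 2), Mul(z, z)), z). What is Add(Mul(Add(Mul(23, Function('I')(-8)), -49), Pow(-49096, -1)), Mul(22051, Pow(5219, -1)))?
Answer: Rational(62851011, 15072472) ≈ 4.1699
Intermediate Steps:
Function('I')(z) = Add(z, Mul(2, Pow(z, 2))) (Function('I')(z) = Add(Add(Pow(z, 2), Pow(z, 2)), z) = Add(Mul(2, Pow(z, 2)), z) = Add(z, Mul(2, Pow(z, 2))))
Add(Mul(Add(Mul(23, Function('I')(-8)), -49), Pow(-49096, -1)), Mul(22051, Pow(5219, -1))) = Add(Mul(Add(Mul(23, Mul(-8, Add(1, Mul(2, -8)))), -49), Pow(-49096, -1)), Mul(22051, Pow(5219, -1))) = Add(Mul(Add(Mul(23, Mul(-8, Add(1, -16))), -49), Rational(-1, 49096)), Mul(22051, Rational(1, 5219))) = Add(Mul(Add(Mul(23, Mul(-8, -15)), -49), Rational(-1, 49096)), Rational(22051, 5219)) = Add(Mul(Add(Mul(23, 120), -49), Rational(-1, 49096)), Rational(22051, 5219)) = Add(Mul(Add(2760, -49), Rational(-1, 49096)), Rational(22051, 5219)) = Add(Mul(2711, Rational(-1, 49096)), Rational(22051, 5219)) = Add(Rational(-2711, 49096), Rational(22051, 5219)) = Rational(62851011, 15072472)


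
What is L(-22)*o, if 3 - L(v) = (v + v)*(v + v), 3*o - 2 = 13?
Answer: -9665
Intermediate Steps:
o = 5 (o = ⅔ + (⅓)*13 = ⅔ + 13/3 = 5)
L(v) = 3 - 4*v² (L(v) = 3 - (v + v)*(v + v) = 3 - 2*v*2*v = 3 - 4*v²)
L(-22)*o = (3 - 4*(-22)²)*5 = (3 - 4*484)*5 = (3 - 1936)*5 = -1933*5 = -9665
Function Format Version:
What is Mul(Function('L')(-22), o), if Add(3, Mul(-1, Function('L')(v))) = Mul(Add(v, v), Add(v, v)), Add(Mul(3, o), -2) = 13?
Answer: -9665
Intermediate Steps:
o = 5 (o = Add(Rational(2, 3), Mul(Rational(1, 3), 13)) = Add(Rational(2, 3), Rational(13, 3)) = 5)
Function('L')(v) = Add(3, Mul(-4, Pow(v, 2))) (Function('L')(v) = Add(3, Mul(-1, Mul(Add(v, v), Add(v, v)))) = Add(3, Mul(-1, Mul(Mul(2, v), Mul(2, v)))) = Add(3, Mul(-1, Mul(4, Pow(v, 2)))) = Add(3, Mul(-4, Pow(v, 2))))
Mul(Function('L')(-22), o) = Mul(Add(3, Mul(-4, Pow(-22, 2))), 5) = Mul(Add(3, Mul(-4, 484)), 5) = Mul(Add(3, -1936), 5) = Mul(-1933, 5) = -9665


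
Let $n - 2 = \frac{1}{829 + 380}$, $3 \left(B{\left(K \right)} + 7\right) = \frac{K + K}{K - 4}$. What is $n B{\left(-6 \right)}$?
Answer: $- \frac{26609}{2015} \approx -13.205$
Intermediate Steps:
$B{\left(K \right)} = -7 + \frac{2 K}{3 \left(-4 + K\right)}$ ($B{\left(K \right)} = -7 + \frac{\left(K + K\right) \frac{1}{K - 4}}{3} = -7 + \frac{2 K \frac{1}{-4 + K}}{3} = -7 + \frac{2 K}{3 \left(-4 + K\right)}$)
$n = \frac{2419}{1209}$ ($n = 2 + \frac{1}{829 + 380} = 2 + \frac{1}{1209} = \frac{2419}{1209} \approx 2.0008$)
$n B{\left(-6 \right)} = \frac{2419 \frac{84 - -114}{3 \left(-4 - 6\right)}}{1209} = \frac{2419 \frac{84 + 114}{3 \left(-10\right)}}{1209} = \frac{2419 \cdot \frac{1}{3} \left(- \frac{1}{10}\right) 198}{1209} = \frac{2419}{1209} \left(- \frac{33}{5}\right) = - \frac{26609}{2015}$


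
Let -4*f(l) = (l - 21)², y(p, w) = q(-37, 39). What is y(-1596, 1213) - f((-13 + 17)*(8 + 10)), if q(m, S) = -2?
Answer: 2593/4 ≈ 648.25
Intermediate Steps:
y(p, w) = -2
f(l) = -(-21 + l)²/4 (f(l) = -(l - 21)²/4 = -(-21 + l)²/4)
y(-1596, 1213) - f((-13 + 17)*(8 + 10)) = -2 - (-1)*(-21 + (-13 + 17)*(8 + 10))²/4 = -2 - (-1)*(-21 + 4*18)²/4 = -2 - (-1)*(-21 + 72)²/4 = -2 - (-1)*51²/4 = -2 - (-1)*2601/4 = -2 - 1*(-2601/4) = -2 + 2601/4 = 2593/4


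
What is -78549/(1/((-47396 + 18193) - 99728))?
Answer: 10127401119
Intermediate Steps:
-78549/(1/((-47396 + 18193) - 99728)) = -78549/(1/(-29203 - 99728)) = -78549/(1/(-128931)) = -78549/(-1/128931) = -78549*(-128931) = 10127401119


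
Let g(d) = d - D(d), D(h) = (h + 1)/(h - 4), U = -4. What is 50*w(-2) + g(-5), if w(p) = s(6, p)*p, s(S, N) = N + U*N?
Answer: -5449/9 ≈ -605.44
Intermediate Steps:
D(h) = (1 + h)/(-4 + h)
g(d) = d - (1 + d)/(-4 + d)
s(S, N) = -3*N (s(S, N) = N - 4*N = -3*N)
w(p) = -3*p² (w(p) = (-3*p)*p = -3*p²)
50*w(-2) + g(-5) = 50*(-3*(-2)²) + (-1 - 1*(-5) - 5*(-4 - 5))/(-4 - 5) = 50*(-3*4) + (-1 + 5 - 5*(-9))/(-9) = 50*(-12) - (-1 + 5 + 45)/9 = -600 - ⅑*49 = -600 - 49/9 = -5449/9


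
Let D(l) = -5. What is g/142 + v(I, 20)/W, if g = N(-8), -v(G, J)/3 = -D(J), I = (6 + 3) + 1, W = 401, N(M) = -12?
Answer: -3471/28471 ≈ -0.12191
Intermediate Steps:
I = 10 (I = 9 + 1 = 10)
v(G, J) = -15 (v(G, J) = -(-3)*(-5) = -3*5 = -15)
g = -12
g/142 + v(I, 20)/W = -12/142 - 15/401 = -12*1/142 - 15*1/401 = -6/71 - 15/401 = -3471/28471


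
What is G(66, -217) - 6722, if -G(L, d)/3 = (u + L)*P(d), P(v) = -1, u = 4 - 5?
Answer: -6527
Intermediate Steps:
u = -1
G(L, d) = -3 + 3*L (G(L, d) = -3*(-1 + L)*(-1) = -3*(1 - L) = -3 + 3*L)
G(66, -217) - 6722 = (-3 + 3*66) - 6722 = (-3 + 198) - 6722 = 195 - 6722 = -6527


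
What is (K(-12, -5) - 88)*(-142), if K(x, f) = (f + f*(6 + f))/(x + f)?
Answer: 211012/17 ≈ 12412.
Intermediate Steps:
K(x, f) = (f + f*(6 + f))/(f + x)
(K(-12, -5) - 88)*(-142) = (-5*(7 - 5)/(-5 - 12) - 88)*(-142) = (-5*2/(-17) - 88)*(-142) = (-5*(-1/17)*2 - 88)*(-142) = (10/17 - 88)*(-142) = -1486/17*(-142) = 211012/17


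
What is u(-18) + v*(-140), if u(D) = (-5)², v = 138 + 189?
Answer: -45755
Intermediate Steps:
v = 327
u(D) = 25
u(-18) + v*(-140) = 25 + 327*(-140) = 25 - 45780 = -45755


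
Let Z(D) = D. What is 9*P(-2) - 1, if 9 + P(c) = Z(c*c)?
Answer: -46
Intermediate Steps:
P(c) = -9 + c**2 (P(c) = -9 + c*c = -9 + c**2)
9*P(-2) - 1 = 9*(-9 + (-2)**2) - 1 = 9*(-9 + 4) - 1 = 9*(-5) - 1 = -45 - 1 = -46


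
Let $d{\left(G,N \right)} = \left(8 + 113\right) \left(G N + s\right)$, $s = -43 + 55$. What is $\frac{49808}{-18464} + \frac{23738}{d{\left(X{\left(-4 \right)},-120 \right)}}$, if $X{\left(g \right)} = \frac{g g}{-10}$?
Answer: $- \frac{561905}{323697} \approx -1.7359$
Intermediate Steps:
$X{\left(g \right)} = - \frac{g^{2}}{10}$ ($X{\left(g \right)} = g^{2} \left(- \frac{1}{10}\right) = - \frac{g^{2}}{10}$)
$s = 12$
$d{\left(G,N \right)} = 1452 + 121 G N$ ($d{\left(G,N \right)} = \left(8 + 113\right) \left(G N + 12\right) = 121 \left(12 + G N\right) = 1452 + 121 G N$)
$\frac{49808}{-18464} + \frac{23738}{d{\left(X{\left(-4 \right)},-120 \right)}} = \frac{49808}{-18464} + \frac{23738}{1452 + 121 \left(- \frac{\left(-4\right)^{2}}{10}\right) \left(-120\right)} = 49808 \left(- \frac{1}{18464}\right) + \frac{23738}{1452 + 121 \left(\left(- \frac{1}{10}\right) 16\right) \left(-120\right)} = - \frac{3113}{1154} + \frac{23738}{1452 + 121 \left(- \frac{8}{5}\right) \left(-120\right)} = - \frac{3113}{1154} + \frac{23738}{1452 + 23232} = - \frac{3113}{1154} + \frac{23738}{24684} = - \frac{3113}{1154} + 23738 \cdot \frac{1}{24684} = - \frac{3113}{1154} + \frac{1079}{1122} = - \frac{561905}{323697}$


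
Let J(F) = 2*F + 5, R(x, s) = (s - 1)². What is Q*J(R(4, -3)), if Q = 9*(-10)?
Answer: -3330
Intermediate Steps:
R(x, s) = (-1 + s)²
J(F) = 5 + 2*F
Q = -90
Q*J(R(4, -3)) = -90*(5 + 2*(-1 - 3)²) = -90*(5 + 2*(-4)²) = -90*(5 + 2*16) = -90*(5 + 32) = -90*37 = -3330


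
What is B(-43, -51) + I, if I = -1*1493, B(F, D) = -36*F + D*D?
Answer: 2656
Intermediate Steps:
B(F, D) = D² - 36*F (B(F, D) = -36*F + D² = D² - 36*F)
I = -1493
B(-43, -51) + I = ((-51)² - 36*(-43)) - 1493 = (2601 + 1548) - 1493 = 4149 - 1493 = 2656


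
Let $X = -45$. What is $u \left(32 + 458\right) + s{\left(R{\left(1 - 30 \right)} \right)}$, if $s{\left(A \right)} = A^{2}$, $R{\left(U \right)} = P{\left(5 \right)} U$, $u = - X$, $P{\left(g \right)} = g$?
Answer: $43075$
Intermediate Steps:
$u = 45$ ($u = \left(-1\right) \left(-45\right) = 45$)
$R{\left(U \right)} = 5 U$
$u \left(32 + 458\right) + s{\left(R{\left(1 - 30 \right)} \right)} = 45 \left(32 + 458\right) + \left(5 \left(1 - 30\right)\right)^{2} = 45 \cdot 490 + \left(5 \left(1 - 30\right)\right)^{2} = 22050 + \left(5 \left(-29\right)\right)^{2} = 22050 + \left(-145\right)^{2} = 22050 + 21025 = 43075$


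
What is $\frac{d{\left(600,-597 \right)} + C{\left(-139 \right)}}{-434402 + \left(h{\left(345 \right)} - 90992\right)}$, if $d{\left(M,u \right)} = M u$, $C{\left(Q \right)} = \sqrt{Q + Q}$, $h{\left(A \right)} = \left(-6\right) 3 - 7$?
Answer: $\frac{358200}{525419} - \frac{i \sqrt{278}}{525419} \approx 0.68174 - 3.1733 \cdot 10^{-5} i$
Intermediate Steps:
$h{\left(A \right)} = -25$ ($h{\left(A \right)} = -18 - 7 = -25$)
$C{\left(Q \right)} = \sqrt{2} \sqrt{Q}$ ($C{\left(Q \right)} = \sqrt{2 Q} = \sqrt{2} \sqrt{Q}$)
$\frac{d{\left(600,-597 \right)} + C{\left(-139 \right)}}{-434402 + \left(h{\left(345 \right)} - 90992\right)} = \frac{600 \left(-597\right) + \sqrt{2} \sqrt{-139}}{-434402 - 91017} = \frac{-358200 + \sqrt{2} i \sqrt{139}}{-434402 - 91017} = \frac{-358200 + i \sqrt{278}}{-434402 - 91017} = \frac{-358200 + i \sqrt{278}}{-525419} = \left(-358200 + i \sqrt{278}\right) \left(- \frac{1}{525419}\right) = \frac{358200}{525419} - \frac{i \sqrt{278}}{525419}$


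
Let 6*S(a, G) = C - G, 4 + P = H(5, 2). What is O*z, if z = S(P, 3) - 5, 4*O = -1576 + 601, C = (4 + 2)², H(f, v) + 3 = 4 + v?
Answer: -975/8 ≈ -121.88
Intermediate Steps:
H(f, v) = 1 + v (H(f, v) = -3 + (4 + v) = 1 + v)
P = -1 (P = -4 + (1 + 2) = -4 + 3 = -1)
C = 36 (C = 6² = 36)
S(a, G) = 6 - G/6 (S(a, G) = (36 - G)/6 = 6 - G/6)
O = -975/4 (O = (-1576 + 601)/4 = (¼)*(-975) = -975/4 ≈ -243.75)
z = ½ (z = (6 - ⅙*3) - 5 = (6 - ½) - 5 = 11/2 - 5 = ½ ≈ 0.50000)
O*z = -975/4*½ = -975/8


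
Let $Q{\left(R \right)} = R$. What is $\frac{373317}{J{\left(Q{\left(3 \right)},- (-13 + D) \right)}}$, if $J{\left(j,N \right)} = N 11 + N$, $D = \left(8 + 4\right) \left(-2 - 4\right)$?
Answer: $\frac{124439}{340} \approx 366.0$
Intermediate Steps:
$D = -72$ ($D = 12 \left(-6\right) = -72$)
$J{\left(j,N \right)} = 12 N$ ($J{\left(j,N \right)} = 11 N + N = 12 N$)
$\frac{373317}{J{\left(Q{\left(3 \right)},- (-13 + D) \right)}} = \frac{373317}{12 \left(- (-13 - 72)\right)} = \frac{373317}{12 \left(\left(-1\right) \left(-85\right)\right)} = \frac{373317}{12 \cdot 85} = \frac{373317}{1020} = 373317 \cdot \frac{1}{1020} = \frac{124439}{340}$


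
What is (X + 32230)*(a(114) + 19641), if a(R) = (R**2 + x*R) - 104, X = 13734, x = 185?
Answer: 2464727572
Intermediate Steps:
a(R) = -104 + R**2 + 185*R (a(R) = (R**2 + 185*R) - 104 = -104 + R**2 + 185*R)
(X + 32230)*(a(114) + 19641) = (13734 + 32230)*((-104 + 114**2 + 185*114) + 19641) = 45964*((-104 + 12996 + 21090) + 19641) = 45964*(33982 + 19641) = 45964*53623 = 2464727572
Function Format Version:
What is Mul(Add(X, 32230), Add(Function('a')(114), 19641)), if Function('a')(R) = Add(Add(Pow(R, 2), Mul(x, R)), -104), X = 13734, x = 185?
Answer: 2464727572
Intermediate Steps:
Function('a')(R) = Add(-104, Pow(R, 2), Mul(185, R)) (Function('a')(R) = Add(Add(Pow(R, 2), Mul(185, R)), -104) = Add(-104, Pow(R, 2), Mul(185, R)))
Mul(Add(X, 32230), Add(Function('a')(114), 19641)) = Mul(Add(13734, 32230), Add(Add(-104, Pow(114, 2), Mul(185, 114)), 19641)) = Mul(45964, Add(Add(-104, 12996, 21090), 19641)) = Mul(45964, Add(33982, 19641)) = Mul(45964, 53623) = 2464727572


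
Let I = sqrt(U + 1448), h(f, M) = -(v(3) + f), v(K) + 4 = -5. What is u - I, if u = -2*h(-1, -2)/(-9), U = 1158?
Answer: 20/9 - sqrt(2606) ≈ -48.827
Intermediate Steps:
v(K) = -9 (v(K) = -4 - 5 = -9)
h(f, M) = 9 - f (h(f, M) = -(-9 + f) = 9 - f)
I = sqrt(2606) (I = sqrt(1158 + 1448) = sqrt(2606) ≈ 51.049)
u = 20/9 (u = -2*(9 - 1*(-1))/(-9) = -2*(9 + 1)*(-1)/9 = -2*10*(-1)/9 = -20*(-1)/9 = -1*(-20/9) = 20/9 ≈ 2.2222)
u - I = 20/9 - sqrt(2606)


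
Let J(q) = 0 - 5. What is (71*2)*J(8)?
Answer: -710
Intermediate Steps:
J(q) = -5
(71*2)*J(8) = (71*2)*(-5) = 142*(-5) = -710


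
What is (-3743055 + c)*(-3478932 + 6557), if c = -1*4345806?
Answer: 28087558714875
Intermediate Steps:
c = -4345806
(-3743055 + c)*(-3478932 + 6557) = (-3743055 - 4345806)*(-3478932 + 6557) = -8088861*(-3472375) = 28087558714875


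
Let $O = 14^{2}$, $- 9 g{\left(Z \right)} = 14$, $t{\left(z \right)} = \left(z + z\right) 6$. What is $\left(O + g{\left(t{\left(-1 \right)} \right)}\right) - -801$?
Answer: $\frac{8959}{9} \approx 995.44$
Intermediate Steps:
$t{\left(z \right)} = 12 z$ ($t{\left(z \right)} = 2 z 6 = 12 z$)
$g{\left(Z \right)} = - \frac{14}{9}$ ($g{\left(Z \right)} = \left(- \frac{1}{9}\right) 14 = - \frac{14}{9}$)
$O = 196$
$\left(O + g{\left(t{\left(-1 \right)} \right)}\right) - -801 = \left(196 - \frac{14}{9}\right) - -801 = \frac{1750}{9} + 801 = \frac{8959}{9}$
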